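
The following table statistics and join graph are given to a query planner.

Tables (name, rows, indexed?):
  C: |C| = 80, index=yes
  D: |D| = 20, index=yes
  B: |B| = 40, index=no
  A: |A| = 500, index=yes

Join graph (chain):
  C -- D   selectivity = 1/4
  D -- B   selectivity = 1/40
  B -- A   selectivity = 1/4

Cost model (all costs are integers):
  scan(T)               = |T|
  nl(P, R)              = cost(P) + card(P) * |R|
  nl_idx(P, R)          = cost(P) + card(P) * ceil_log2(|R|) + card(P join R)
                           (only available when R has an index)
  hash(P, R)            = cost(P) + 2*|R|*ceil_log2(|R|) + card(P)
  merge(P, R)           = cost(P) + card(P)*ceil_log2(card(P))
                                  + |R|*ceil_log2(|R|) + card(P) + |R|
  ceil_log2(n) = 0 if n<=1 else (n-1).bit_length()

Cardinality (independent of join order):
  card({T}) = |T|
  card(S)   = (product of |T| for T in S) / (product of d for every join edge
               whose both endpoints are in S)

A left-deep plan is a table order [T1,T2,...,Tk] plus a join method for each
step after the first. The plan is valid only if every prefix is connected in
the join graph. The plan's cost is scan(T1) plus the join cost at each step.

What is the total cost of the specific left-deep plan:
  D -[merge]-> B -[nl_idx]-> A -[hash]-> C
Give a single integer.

step 1: scan D: cost=20, card=20
step 2: join B via merge
    card(P join B) = 20*40/(40) = 20
    cost = 20 + 20*5 + 40*6 + 20 + 40 = 420
step 3: join A via nl_idx
    card(P join A) = 20*500/(4) = 2500
    cost = 420 + 20*9 + 2500 = 3100
step 4: join C via hash
    card(P join C) = 2500*80/(4) = 50000
    cost = 3100 + 2*80*7 + 2500 = 6720

6720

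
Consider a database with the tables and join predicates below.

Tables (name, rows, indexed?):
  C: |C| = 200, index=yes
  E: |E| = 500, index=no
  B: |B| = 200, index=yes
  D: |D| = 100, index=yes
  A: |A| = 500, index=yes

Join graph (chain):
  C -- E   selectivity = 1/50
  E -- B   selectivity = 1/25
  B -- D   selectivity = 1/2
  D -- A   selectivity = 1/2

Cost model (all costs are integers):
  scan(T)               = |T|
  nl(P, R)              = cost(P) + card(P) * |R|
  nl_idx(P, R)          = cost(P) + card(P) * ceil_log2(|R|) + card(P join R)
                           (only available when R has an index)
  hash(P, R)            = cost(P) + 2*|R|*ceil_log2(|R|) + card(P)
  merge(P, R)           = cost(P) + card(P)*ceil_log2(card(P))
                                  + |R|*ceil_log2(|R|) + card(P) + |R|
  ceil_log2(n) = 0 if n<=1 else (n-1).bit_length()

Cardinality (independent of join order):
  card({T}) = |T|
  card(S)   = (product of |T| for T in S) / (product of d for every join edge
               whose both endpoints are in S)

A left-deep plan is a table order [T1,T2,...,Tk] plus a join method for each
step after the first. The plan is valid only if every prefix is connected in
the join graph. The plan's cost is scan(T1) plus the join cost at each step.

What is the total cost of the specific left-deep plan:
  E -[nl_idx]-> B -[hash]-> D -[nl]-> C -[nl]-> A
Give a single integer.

440013900

step 1: scan E: cost=500, card=500
step 2: join B via nl_idx
    card(P join B) = 500*200/(25) = 4000
    cost = 500 + 500*8 + 4000 = 8500
step 3: join D via hash
    card(P join D) = 4000*100/(2) = 200000
    cost = 8500 + 2*100*7 + 4000 = 13900
step 4: join C via nl
    card(P join C) = 200000*200/(50) = 800000
    cost = 13900 + 200000*200 = 40013900
step 5: join A via nl
    card(P join A) = 800000*500/(2) = 200000000
    cost = 40013900 + 800000*500 = 440013900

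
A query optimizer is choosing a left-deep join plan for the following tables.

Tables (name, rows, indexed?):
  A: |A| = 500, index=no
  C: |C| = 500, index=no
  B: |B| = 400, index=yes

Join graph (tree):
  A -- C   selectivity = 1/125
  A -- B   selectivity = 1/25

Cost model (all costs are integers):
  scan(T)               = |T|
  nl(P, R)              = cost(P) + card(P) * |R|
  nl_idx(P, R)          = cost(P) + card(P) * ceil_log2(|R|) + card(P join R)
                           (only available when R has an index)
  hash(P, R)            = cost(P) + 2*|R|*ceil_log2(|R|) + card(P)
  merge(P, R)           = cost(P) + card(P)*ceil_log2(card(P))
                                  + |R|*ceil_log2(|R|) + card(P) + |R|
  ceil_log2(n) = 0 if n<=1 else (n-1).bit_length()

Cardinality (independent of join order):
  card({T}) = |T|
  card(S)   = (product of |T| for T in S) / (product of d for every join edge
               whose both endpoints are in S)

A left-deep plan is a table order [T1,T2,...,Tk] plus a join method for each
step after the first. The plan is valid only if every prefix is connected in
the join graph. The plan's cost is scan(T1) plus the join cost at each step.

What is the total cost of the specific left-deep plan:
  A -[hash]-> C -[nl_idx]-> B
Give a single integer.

step 1: scan A: cost=500, card=500
step 2: join C via hash
    card(P join C) = 500*500/(125) = 2000
    cost = 500 + 2*500*9 + 500 = 10000
step 3: join B via nl_idx
    card(P join B) = 2000*400/(25) = 32000
    cost = 10000 + 2000*9 + 32000 = 60000

60000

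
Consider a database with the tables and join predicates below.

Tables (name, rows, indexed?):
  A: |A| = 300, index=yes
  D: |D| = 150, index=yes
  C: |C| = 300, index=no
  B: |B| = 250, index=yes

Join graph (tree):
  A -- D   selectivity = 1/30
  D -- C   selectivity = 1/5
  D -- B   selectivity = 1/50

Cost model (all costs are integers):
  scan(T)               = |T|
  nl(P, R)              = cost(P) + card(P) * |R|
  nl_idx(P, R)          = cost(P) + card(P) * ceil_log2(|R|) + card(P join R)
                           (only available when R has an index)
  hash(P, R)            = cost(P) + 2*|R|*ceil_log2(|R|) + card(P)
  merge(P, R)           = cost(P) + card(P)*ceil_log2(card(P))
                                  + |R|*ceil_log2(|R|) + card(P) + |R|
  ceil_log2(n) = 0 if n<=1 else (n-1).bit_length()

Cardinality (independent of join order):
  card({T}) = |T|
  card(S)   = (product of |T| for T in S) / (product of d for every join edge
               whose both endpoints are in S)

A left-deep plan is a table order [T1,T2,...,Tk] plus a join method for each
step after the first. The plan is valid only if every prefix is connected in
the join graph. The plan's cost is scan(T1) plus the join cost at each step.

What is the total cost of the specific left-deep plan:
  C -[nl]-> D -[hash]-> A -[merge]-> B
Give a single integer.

step 1: scan C: cost=300, card=300
step 2: join D via nl
    card(P join D) = 300*150/(5) = 9000
    cost = 300 + 300*150 = 45300
step 3: join A via hash
    card(P join A) = 9000*300/(30) = 90000
    cost = 45300 + 2*300*9 + 9000 = 59700
step 4: join B via merge
    card(P join B) = 90000*250/(50) = 450000
    cost = 59700 + 90000*17 + 250*8 + 90000 + 250 = 1681950

1681950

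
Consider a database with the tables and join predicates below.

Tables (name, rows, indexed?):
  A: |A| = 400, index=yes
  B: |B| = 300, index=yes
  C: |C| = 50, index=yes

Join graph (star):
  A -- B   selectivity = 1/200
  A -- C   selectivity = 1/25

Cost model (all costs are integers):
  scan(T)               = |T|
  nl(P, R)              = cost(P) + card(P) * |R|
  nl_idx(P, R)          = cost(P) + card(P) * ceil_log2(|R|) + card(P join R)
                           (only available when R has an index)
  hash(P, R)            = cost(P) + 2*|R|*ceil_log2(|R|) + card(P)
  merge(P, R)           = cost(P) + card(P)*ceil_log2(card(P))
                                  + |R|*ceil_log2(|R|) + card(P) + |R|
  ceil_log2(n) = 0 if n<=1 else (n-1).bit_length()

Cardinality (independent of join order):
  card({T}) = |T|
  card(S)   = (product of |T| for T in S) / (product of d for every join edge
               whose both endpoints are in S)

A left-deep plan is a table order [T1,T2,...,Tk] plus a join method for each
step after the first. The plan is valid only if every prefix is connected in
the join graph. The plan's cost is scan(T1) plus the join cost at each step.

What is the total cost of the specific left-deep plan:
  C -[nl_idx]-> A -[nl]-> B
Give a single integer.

241300

step 1: scan C: cost=50, card=50
step 2: join A via nl_idx
    card(P join A) = 50*400/(25) = 800
    cost = 50 + 50*9 + 800 = 1300
step 3: join B via nl
    card(P join B) = 800*300/(200) = 1200
    cost = 1300 + 800*300 = 241300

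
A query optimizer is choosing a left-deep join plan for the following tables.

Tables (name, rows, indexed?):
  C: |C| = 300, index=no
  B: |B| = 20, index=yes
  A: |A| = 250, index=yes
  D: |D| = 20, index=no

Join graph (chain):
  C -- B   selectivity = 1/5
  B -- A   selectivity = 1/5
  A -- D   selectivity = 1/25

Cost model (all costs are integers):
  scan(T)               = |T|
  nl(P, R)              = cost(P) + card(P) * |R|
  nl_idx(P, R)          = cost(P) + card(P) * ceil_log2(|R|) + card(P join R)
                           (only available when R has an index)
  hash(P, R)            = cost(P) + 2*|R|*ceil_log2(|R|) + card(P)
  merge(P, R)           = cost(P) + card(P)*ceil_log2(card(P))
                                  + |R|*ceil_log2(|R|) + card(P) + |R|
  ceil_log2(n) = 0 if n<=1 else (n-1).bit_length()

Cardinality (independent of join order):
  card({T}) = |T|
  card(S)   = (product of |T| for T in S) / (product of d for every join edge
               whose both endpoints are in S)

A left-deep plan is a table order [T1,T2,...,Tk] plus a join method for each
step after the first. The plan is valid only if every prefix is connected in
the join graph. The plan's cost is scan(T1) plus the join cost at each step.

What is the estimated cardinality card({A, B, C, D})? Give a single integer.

48000

Tables in S: A(250), B(20), C(300), D(20)
Edges inside S: C-B(d=5), B-A(d=5), A-D(d=25)
numerator = 250 * 20 * 300 * 20 = 30000000
denominator = 5 * 5 * 25 = 625
card(S) = 30000000 / 625 = 48000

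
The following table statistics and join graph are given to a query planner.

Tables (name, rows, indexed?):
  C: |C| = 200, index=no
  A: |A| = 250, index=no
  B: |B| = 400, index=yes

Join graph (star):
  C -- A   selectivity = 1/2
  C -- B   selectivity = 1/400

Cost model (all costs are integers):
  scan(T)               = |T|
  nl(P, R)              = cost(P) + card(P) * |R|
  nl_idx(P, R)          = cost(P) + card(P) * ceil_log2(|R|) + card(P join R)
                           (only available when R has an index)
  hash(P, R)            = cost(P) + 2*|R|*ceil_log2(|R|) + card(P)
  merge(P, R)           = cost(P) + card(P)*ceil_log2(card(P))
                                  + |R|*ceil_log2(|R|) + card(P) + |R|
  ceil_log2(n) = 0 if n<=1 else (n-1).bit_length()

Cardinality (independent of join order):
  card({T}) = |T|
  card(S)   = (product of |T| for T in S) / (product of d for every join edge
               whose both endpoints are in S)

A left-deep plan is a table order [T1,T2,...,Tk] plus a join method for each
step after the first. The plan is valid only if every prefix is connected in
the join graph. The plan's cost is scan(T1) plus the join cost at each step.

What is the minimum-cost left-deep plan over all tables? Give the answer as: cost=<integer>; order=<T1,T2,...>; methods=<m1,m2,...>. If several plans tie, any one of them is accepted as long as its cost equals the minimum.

Selinger DP (subsets sized 1..n):
  {C}: scan cost=200, card=200
  {A}: scan cost=250, card=250
  {B}: scan cost=400, card=400
  {AC}: card=25000; try (C,hash)→3700, (A,merge)→4250, (C,merge)→4300, (A,hash)→4400, (A,nl)→50200, (C,nl)→50250; best=3700 via (C,hash)
  {BC}: card=200; try (B,nl_idx)→2200, (C,hash)→4000, (B,merge)→6000, (C,merge)→6200, (B,hash)→7600, (B,nl)→80200 …(+1); best=2200 via (B,nl_idx)
  {ABC}: card=25000; try (A,merge)→6250, (A,hash)→6400, (B,hash)→35900, (A,nl)→52200, (B,nl_idx)→253700, (B,merge)→407700 …(+1); best=6250 via (A,merge)

cost=6250; order=C,B,A; methods=nl_idx,merge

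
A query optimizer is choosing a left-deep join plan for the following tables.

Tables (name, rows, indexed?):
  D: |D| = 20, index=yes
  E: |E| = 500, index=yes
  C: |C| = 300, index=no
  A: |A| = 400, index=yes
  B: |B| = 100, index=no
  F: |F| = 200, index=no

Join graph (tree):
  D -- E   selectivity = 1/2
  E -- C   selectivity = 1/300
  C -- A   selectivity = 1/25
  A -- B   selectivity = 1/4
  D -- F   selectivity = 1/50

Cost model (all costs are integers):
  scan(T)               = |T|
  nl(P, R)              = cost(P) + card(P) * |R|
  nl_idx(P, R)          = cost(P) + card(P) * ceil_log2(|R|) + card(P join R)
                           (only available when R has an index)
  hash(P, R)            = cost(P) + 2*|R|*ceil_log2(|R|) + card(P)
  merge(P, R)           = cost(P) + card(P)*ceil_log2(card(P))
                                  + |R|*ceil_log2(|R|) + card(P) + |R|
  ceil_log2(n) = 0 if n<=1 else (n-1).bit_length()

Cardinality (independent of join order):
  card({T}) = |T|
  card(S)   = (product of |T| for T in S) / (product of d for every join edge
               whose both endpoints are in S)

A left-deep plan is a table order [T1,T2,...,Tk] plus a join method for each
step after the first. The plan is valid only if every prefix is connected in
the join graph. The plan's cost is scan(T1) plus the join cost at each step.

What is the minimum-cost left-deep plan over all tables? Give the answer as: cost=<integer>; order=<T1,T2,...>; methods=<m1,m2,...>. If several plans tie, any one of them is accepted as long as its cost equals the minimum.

cost=361000; order=C,E,D,F,A,B; methods=nl_idx,hash,hash,hash,hash

Selinger DP (subsets sized 1..n):
  {D}: scan cost=20, card=20
  {E}: scan cost=500, card=500
  {C}: scan cost=300, card=300
  {A}: scan cost=400, card=400
  {B}: scan cost=100, card=100
  {F}: scan cost=200, card=200
  {DE}: card=5000; try (D,hash)→1200, (E,merge)→5140, (E,nl_idx)→5200, (D,merge)→5620, (D,nl_idx)→8000, (E,hash)→9040 …(+2); best=1200 via (D,hash)
  {DF}: card=80; try (D,hash)→600, (D,nl_idx)→1280, (F,merge)→1940, (D,merge)→2120, (F,hash)→3240, (F,nl)→4020 …(+1); best=600 via (D,hash)
  {CE}: card=500; try (E,nl_idx)→3500, (C,hash)→6400, (E,merge)→8300, (C,merge)→8500, (E,hash)→9600, (E,nl)→150300 …(+1); best=3500 via (E,nl_idx)
  {AC}: card=4800; try (C,hash)→6200, (A,merge)→7300, (C,merge)→7400, (A,hash)→7800, (A,nl_idx)→7800, (A,nl)→120300 …(+1); best=6200 via (C,hash)
  {AB}: card=10000; try (B,hash)→2200, (A,merge)→4900, (B,merge)→5200, (A,hash)→7400, (A,nl_idx)→11000, (A,nl)→40100 …(+1); best=2200 via (B,hash)
  {CDE}: card=5000; try (D,hash)→4200, (D,merge)→8620, (D,nl_idx)→11000, (C,hash)→11600, (D,nl)→13500, (C,merge)→74200 …(+1); best=4200 via (D,hash)
  {DEF}: card=20000; try (E,merge)→6240, (F,hash)→9400, (E,hash)→9680, (E,nl_idx)→21320, (E,nl)→40600, (F,merge)→73000 …(+1); best=6240 via (E,merge)
  {ACE}: card=8000; try (A,hash)→11200, (A,merge)→12500, (A,nl_idx)→16000, (E,hash)→20000, (E,nl_idx)→57400, (E,merge)→78400 …(+2); best=11200 via (A,hash)
  {ABC}: card=120000; try (B,hash)→12400, (C,hash)→17600, (B,merge)→74200, (C,merge)→155200, (B,nl)→486200, (C,nl)→3002200; best=12400 via (B,hash)
  {ACDE}: card=80000; try (A,hash)→16400, (D,hash)→19400, (A,merge)→78200, (D,merge)→123320, (A,nl_idx)→129200, (D,nl_idx)→131200 …(+2); best=16400 via (A,hash)
  {CDEF}: card=20000; try (F,hash)→12400, (C,hash)→31640, (F,merge)→76000, (C,merge)→329240, (F,nl)→1004200, (C,nl)→6006240; best=12400 via (F,hash)
  {ABCE}: card=200000; try (B,hash)→20600, (B,merge)→124000, (E,hash)→141400, (B,nl)→811200, (E,nl_idx)→1292400, (E,merge)→2177400 …(+1); best=20600 via (B,hash)
  {ABCDE}: card=2000000; try (B,hash)→97800, (D,hash)→220800, (B,merge)→1457200, (D,nl_idx)→3020600, (D,merge)→3820720, (D,nl)→4020600 …(+1); best=97800 via (B,hash)
  {ACDEF}: card=320000; try (A,hash)→39600, (F,hash)→99600, (A,merge)→336400, (A,nl_idx)→512400, (F,merge)→1458200, (A,nl)→8012400 …(+1); best=39600 via (A,hash)
  {ABCDEF}: card=8000000; try (B,hash)→361000, (F,hash)→2101000, (B,merge)→6440400, (B,nl)→32039600, (F,merge)→44099600, (F,nl)→400097800; best=361000 via (B,hash)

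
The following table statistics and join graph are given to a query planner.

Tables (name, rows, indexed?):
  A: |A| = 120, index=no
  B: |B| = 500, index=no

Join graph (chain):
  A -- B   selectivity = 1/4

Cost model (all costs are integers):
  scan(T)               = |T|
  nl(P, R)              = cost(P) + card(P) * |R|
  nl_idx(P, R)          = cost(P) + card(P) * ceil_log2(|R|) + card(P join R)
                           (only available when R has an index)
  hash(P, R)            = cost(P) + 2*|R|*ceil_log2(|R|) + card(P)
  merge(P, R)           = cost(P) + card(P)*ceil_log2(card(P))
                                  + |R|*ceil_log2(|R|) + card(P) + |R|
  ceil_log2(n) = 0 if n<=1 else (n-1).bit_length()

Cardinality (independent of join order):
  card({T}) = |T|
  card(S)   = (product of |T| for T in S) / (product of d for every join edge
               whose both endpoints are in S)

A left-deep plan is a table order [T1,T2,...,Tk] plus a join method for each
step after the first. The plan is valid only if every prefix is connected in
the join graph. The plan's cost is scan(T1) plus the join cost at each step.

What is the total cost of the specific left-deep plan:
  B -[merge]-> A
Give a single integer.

6460

step 1: scan B: cost=500, card=500
step 2: join A via merge
    card(P join A) = 500*120/(4) = 15000
    cost = 500 + 500*9 + 120*7 + 500 + 120 = 6460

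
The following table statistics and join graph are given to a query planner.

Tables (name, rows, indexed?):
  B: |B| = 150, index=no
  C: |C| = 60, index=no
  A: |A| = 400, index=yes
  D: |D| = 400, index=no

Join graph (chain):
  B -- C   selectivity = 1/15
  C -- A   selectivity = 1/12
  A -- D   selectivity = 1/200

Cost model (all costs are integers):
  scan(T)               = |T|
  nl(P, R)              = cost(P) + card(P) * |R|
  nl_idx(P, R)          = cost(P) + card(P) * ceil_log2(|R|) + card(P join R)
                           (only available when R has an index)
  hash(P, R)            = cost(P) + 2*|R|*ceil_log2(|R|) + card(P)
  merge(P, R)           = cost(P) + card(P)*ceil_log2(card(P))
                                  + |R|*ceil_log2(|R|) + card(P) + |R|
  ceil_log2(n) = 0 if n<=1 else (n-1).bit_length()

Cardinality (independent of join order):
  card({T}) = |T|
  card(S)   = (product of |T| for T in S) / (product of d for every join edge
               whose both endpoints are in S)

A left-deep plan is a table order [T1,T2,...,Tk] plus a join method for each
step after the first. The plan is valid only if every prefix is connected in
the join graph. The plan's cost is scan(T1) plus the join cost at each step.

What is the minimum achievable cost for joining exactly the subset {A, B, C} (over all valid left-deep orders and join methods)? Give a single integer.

5920

Selinger DP over subsets of {A,B,C}:
  {B}: scan cost=150, card=150
  {C}: scan cost=60, card=60
  {A}: scan cost=400, card=400
  {BC}: card=600; try (C,hash)→1020, (B,merge)→1830, (C,merge)→1920, (B,hash)→2520, (B,nl)→9060, (C,nl)→9150; best=1020 via (C,hash)
  {AC}: card=2000; try (C,hash)→1520, (A,nl_idx)→2600, (A,merge)→4480, (C,merge)→4820, (A,hash)→7320, (A,nl)→24060 …(+1); best=1520 via (C,hash)
  {ABC}: card=20000; try (B,hash)→5920, (A,hash)→8820, (A,merge)→11620, (A,nl_idx)→26420, (B,merge)→26870, (A,nl)→241020 …(+1); best=5920 via (B,hash)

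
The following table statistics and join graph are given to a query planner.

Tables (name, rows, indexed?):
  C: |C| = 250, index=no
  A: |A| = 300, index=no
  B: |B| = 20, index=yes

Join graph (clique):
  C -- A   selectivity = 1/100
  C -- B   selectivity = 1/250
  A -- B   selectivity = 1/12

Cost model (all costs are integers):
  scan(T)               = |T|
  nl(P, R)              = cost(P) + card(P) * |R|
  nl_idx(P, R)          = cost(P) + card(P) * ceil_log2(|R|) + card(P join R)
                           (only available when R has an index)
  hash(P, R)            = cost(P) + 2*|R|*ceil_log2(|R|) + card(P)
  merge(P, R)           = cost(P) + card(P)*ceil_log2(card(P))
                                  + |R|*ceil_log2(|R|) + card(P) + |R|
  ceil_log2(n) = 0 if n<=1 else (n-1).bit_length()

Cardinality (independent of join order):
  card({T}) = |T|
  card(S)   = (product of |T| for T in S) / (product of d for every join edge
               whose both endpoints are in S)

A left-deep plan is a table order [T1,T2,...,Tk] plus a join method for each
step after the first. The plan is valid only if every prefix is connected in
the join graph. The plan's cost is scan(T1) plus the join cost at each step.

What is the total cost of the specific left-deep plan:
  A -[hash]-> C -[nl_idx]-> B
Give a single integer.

8355

step 1: scan A: cost=300, card=300
step 2: join C via hash
    card(P join C) = 300*250/(100) = 750
    cost = 300 + 2*250*8 + 300 = 4600
step 3: join B via nl_idx
    card(P join B) = 750*20/(250*12) = 5
    cost = 4600 + 750*5 + 5 = 8355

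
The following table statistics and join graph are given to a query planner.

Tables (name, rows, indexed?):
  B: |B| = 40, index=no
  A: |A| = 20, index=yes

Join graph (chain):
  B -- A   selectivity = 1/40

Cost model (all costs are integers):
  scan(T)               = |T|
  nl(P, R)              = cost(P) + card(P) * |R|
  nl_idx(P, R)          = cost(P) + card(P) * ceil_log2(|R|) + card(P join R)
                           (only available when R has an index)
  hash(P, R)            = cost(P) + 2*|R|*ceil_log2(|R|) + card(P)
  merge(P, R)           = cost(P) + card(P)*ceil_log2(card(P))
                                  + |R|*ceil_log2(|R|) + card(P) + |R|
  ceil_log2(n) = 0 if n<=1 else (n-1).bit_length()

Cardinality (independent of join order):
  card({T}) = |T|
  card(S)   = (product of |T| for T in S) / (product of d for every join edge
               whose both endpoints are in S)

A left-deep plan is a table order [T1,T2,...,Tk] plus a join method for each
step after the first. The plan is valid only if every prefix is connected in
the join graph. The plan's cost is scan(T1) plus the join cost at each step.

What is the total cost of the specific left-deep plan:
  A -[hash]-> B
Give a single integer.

step 1: scan A: cost=20, card=20
step 2: join B via hash
    card(P join B) = 20*40/(40) = 20
    cost = 20 + 2*40*6 + 20 = 520

520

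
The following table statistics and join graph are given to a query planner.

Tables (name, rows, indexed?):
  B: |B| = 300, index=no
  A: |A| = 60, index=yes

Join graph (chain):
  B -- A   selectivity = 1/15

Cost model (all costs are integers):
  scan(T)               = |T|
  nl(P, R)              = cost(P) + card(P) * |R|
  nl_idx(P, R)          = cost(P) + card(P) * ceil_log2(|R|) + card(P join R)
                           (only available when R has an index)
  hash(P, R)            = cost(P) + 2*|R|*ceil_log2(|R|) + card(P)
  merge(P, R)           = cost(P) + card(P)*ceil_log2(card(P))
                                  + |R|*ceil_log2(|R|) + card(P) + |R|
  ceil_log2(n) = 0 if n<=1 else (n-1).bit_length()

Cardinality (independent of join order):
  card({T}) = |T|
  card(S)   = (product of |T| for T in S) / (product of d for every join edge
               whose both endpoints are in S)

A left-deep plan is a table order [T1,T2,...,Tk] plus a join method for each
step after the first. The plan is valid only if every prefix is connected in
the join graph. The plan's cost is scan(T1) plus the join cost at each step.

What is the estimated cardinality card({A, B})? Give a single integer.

1200

Tables in S: A(60), B(300)
Edges inside S: B-A(d=15)
numerator = 60 * 300 = 18000
denominator = 15 = 15
card(S) = 18000 / 15 = 1200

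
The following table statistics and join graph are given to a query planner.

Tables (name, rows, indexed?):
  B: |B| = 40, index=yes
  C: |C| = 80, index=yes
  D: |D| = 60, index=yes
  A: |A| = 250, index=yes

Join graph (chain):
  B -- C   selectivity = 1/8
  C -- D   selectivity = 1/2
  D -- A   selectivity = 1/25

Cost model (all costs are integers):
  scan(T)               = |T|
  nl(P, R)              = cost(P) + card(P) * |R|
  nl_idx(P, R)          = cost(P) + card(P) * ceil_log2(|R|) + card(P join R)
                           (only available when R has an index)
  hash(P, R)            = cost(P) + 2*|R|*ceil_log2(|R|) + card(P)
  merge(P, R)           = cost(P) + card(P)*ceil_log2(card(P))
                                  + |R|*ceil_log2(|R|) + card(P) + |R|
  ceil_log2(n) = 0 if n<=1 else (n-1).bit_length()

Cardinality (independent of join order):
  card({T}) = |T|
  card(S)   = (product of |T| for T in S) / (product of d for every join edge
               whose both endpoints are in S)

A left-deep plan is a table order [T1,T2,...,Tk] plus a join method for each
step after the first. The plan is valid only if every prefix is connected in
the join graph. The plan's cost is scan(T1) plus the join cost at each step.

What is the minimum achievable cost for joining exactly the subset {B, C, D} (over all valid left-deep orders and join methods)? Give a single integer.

Selinger DP over subsets of {B,C,D}:
  {B}: scan cost=40, card=40
  {C}: scan cost=80, card=80
  {D}: scan cost=60, card=60
  {BC}: card=400; try (B,hash)→640, (C,nl_idx)→720, (C,merge)→960, (B,nl_idx)→960, (B,merge)→1000, (C,hash)→1200 …(+2); best=640 via (B,hash)
  {CD}: card=2400; try (D,hash)→880, (C,merge)→1120, (D,merge)→1140, (C,hash)→1240, (C,nl_idx)→2880, (D,nl_idx)→2960 …(+2); best=880 via (D,hash)
  {BCD}: card=12000; try (D,hash)→1760, (B,hash)→3760, (D,merge)→5060, (D,nl_idx)→15040, (D,nl)→24640, (B,nl_idx)→27280 …(+2); best=1760 via (D,hash)

1760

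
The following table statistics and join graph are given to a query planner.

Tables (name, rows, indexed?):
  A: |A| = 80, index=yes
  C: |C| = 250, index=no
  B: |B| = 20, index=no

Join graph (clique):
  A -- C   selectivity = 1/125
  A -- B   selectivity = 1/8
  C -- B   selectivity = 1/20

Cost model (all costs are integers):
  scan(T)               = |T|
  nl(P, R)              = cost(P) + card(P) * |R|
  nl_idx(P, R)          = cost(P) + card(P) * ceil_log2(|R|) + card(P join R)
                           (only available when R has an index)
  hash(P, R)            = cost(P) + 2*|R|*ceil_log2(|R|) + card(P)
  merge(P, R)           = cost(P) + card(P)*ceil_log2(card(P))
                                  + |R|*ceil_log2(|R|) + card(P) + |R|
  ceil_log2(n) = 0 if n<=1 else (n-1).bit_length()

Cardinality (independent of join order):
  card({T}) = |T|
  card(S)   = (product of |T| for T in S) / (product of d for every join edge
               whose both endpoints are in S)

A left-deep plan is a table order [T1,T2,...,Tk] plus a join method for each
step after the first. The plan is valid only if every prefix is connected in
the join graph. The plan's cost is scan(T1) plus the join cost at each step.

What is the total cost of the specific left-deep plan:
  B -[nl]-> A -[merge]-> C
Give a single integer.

5670

step 1: scan B: cost=20, card=20
step 2: join A via nl
    card(P join A) = 20*80/(8) = 200
    cost = 20 + 20*80 = 1620
step 3: join C via merge
    card(P join C) = 200*250/(125*20) = 20
    cost = 1620 + 200*8 + 250*8 + 200 + 250 = 5670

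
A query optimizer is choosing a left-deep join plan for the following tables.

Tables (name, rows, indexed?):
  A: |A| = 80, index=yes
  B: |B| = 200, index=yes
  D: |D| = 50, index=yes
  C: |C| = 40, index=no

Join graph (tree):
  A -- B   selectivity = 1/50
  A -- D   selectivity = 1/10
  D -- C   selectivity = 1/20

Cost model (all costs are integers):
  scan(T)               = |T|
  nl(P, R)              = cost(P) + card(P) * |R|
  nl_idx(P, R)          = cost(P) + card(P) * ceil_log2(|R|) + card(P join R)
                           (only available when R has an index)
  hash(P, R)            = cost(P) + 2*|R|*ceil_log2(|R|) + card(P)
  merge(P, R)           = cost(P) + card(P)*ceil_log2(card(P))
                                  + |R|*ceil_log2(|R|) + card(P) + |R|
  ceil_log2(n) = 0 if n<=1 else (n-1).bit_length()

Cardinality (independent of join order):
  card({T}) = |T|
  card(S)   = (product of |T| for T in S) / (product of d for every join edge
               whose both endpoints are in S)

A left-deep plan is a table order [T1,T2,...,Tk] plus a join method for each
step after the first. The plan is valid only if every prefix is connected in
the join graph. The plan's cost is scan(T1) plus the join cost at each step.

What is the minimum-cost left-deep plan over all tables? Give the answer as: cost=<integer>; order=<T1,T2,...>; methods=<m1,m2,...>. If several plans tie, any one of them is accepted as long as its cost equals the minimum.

Selinger DP (subsets sized 1..n):
  {A}: scan cost=80, card=80
  {B}: scan cost=200, card=200
  {D}: scan cost=50, card=50
  {C}: scan cost=40, card=40
  {AB}: card=320; try (B,nl_idx)→1040, (A,hash)→1520, (A,nl_idx)→1920, (B,merge)→2520, (A,merge)→2640, (B,hash)→3360 …(+2); best=1040 via (B,nl_idx)
  {AD}: card=400; try (D,hash)→760, (A,nl_idx)→800, (D,nl_idx)→960, (A,merge)→1040, (D,merge)→1070, (A,hash)→1220 …(+2); best=760 via (D,hash)
  {CD}: card=100; try (D,nl_idx)→380, (C,hash)→580, (D,merge)→670, (D,hash)→680, (C,merge)→680, (D,nl)→2040 …(+1); best=380 via (D,nl_idx)
  {ABD}: card=1600; try (D,hash)→1960, (B,hash)→4360, (D,nl_idx)→4560, (D,merge)→4590, (B,nl_idx)→5560, (B,merge)→6560 …(+2); best=1960 via (D,hash)
  {ACD}: card=800; try (A,hash)→1600, (C,hash)→1640, (A,merge)→1820, (A,nl_idx)→1880, (C,merge)→5040, (A,nl)→8380 …(+1); best=1600 via (A,hash)
  {ABCD}: card=3200; try (C,hash)→4040, (B,hash)→5600, (B,nl_idx)→11200, (B,merge)→12200, (C,merge)→21440, (C,nl)→65960 …(+1); best=4040 via (C,hash)

cost=4040; order=A,B,D,C; methods=nl_idx,hash,hash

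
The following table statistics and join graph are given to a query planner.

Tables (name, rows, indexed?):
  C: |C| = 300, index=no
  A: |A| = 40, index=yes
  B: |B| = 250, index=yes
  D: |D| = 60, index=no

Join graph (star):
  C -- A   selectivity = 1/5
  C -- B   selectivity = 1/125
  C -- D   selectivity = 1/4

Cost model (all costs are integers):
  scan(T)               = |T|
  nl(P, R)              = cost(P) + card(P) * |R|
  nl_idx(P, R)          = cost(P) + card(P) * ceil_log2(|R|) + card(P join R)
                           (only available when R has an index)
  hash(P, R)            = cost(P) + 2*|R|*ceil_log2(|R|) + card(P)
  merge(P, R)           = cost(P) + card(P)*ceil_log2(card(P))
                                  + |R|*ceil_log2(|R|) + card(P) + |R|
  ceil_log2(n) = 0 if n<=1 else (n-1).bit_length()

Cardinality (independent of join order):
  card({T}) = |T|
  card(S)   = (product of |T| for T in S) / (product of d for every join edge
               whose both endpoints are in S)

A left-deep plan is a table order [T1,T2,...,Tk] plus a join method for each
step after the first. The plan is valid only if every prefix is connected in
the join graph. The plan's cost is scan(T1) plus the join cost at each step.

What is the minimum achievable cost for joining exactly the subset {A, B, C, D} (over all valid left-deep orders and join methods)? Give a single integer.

Selinger DP over subsets of {A,B,C,D}:
  {C}: scan cost=300, card=300
  {A}: scan cost=40, card=40
  {B}: scan cost=250, card=250
  {D}: scan cost=60, card=60
  {AC}: card=2400; try (A,hash)→1080, (C,merge)→3320, (A,merge)→3580, (A,nl_idx)→4500, (C,hash)→5480, (C,nl)→12040 …(+1); best=1080 via (A,hash)
  {BC}: card=600; try (B,nl_idx)→3300, (B,hash)→4600, (C,merge)→5500, (B,merge)→5550, (C,hash)→5900, (C,nl)→75250 …(+1); best=3300 via (B,nl_idx)
  {CD}: card=4500; try (D,hash)→1320, (C,merge)→3480, (D,merge)→3720, (C,hash)→5520, (C,nl)→18060, (D,nl)→18300; best=1320 via (D,hash)
  {ABC}: card=4800; try (A,hash)→4380, (B,hash)→7480, (A,merge)→10180, (A,nl_idx)→11700, (B,nl_idx)→25080, (A,nl)→27300 …(+2); best=4380 via (A,hash)
  {ACD}: card=36000; try (D,hash)→4200, (A,hash)→6300, (D,merge)→32700, (A,nl_idx)→64320, (A,merge)→64600, (D,nl)→145080 …(+1); best=4200 via (D,hash)
  {BCD}: card=9000; try (D,hash)→4620, (B,hash)→9820, (D,merge)→10320, (D,nl)→39300, (B,nl_idx)→46320, (B,merge)→66570 …(+1); best=4620 via (D,hash)
  {ABCD}: card=72000; try (D,hash)→9900, (A,hash)→14100, (B,hash)→44200, (D,merge)→72000, (A,nl_idx)→130620, (A,merge)→139900 …(+5); best=9900 via (D,hash)

9900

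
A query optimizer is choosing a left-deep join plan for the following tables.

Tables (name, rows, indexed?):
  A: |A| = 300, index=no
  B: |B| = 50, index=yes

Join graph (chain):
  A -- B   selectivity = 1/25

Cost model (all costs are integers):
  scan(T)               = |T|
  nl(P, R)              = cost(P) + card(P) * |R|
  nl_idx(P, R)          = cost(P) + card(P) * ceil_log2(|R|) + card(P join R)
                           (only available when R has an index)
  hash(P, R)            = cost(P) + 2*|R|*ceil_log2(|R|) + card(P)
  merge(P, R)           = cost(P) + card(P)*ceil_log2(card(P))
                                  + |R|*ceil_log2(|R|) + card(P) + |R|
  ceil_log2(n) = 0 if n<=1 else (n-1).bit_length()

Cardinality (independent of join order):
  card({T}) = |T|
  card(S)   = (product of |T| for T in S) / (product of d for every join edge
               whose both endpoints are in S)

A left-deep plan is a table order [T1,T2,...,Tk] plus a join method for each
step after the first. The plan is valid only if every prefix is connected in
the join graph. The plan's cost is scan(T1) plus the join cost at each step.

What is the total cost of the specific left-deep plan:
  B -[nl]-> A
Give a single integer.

15050

step 1: scan B: cost=50, card=50
step 2: join A via nl
    card(P join A) = 50*300/(25) = 600
    cost = 50 + 50*300 = 15050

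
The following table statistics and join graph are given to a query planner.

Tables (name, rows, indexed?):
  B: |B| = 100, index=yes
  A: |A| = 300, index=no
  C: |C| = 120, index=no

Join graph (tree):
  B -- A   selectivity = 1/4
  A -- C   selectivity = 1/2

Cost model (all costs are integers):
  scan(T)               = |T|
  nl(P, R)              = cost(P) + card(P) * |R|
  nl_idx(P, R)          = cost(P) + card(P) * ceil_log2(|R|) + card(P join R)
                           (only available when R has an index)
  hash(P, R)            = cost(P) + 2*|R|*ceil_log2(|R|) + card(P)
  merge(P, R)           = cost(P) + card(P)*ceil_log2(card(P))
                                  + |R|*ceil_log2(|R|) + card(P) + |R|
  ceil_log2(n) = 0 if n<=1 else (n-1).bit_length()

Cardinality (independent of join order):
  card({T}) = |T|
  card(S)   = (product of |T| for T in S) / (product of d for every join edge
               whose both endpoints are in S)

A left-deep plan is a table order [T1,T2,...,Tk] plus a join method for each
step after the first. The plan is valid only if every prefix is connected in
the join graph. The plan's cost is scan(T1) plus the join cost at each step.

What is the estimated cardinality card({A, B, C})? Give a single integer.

450000

Tables in S: A(300), B(100), C(120)
Edges inside S: B-A(d=4), A-C(d=2)
numerator = 300 * 100 * 120 = 3600000
denominator = 4 * 2 = 8
card(S) = 3600000 / 8 = 450000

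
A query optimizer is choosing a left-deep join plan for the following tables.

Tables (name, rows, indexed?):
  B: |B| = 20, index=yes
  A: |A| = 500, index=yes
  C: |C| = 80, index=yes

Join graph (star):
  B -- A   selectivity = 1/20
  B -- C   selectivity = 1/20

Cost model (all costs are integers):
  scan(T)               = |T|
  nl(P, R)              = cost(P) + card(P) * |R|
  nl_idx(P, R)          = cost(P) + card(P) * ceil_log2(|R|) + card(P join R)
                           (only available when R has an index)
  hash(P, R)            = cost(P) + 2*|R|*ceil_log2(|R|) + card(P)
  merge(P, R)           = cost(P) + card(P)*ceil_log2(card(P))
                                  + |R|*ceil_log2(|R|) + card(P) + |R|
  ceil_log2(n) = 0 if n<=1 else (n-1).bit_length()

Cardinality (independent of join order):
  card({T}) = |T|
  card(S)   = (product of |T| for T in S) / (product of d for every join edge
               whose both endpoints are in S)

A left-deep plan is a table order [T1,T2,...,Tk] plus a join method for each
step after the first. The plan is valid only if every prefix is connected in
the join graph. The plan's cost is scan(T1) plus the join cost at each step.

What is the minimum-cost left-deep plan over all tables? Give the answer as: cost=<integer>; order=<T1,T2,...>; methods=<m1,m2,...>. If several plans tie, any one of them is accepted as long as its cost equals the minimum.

Selinger DP (subsets sized 1..n):
  {B}: scan cost=20, card=20
  {A}: scan cost=500, card=500
  {C}: scan cost=80, card=80
  {AB}: card=500; try (A,nl_idx)→700, (B,hash)→1200, (B,nl_idx)→3500, (A,merge)→5140, (B,merge)→5620, (A,hash)→9040 …(+2); best=700 via (A,nl_idx)
  {BC}: card=80; try (C,nl_idx)→240, (B,hash)→360, (B,nl_idx)→560, (C,merge)→780, (B,merge)→840, (C,hash)→1160 …(+2); best=240 via (C,nl_idx)
  {ABC}: card=2000; try (C,hash)→2320, (A,nl_idx)→2960, (A,merge)→5880, (C,nl_idx)→6200, (C,merge)→6340, (A,hash)→9320 …(+2); best=2320 via (C,hash)

cost=2320; order=B,A,C; methods=nl_idx,hash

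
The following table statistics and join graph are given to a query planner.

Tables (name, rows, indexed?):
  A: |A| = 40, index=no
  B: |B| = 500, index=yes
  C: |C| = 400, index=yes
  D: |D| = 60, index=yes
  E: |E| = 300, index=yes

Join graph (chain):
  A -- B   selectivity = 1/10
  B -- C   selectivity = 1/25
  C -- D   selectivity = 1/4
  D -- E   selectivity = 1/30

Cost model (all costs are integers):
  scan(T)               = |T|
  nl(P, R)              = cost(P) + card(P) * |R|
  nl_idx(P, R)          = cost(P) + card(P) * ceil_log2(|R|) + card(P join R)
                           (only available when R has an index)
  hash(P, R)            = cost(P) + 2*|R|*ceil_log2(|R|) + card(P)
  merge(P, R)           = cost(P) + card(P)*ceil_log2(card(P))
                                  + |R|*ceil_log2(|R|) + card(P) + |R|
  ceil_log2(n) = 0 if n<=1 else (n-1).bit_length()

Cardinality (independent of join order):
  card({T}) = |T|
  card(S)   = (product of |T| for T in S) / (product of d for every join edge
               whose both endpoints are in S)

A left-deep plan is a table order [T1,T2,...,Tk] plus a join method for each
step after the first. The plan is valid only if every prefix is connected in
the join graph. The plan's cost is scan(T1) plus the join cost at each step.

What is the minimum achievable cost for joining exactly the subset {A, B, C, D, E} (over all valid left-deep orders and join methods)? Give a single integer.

528800

Selinger DP over subsets of {A,B,C,D,E}:
  {A}: scan cost=40, card=40
  {B}: scan cost=500, card=500
  {C}: scan cost=400, card=400
  {D}: scan cost=60, card=60
  {E}: scan cost=300, card=300
  {AB}: card=2000; try (A,hash)→1480, (B,nl_idx)→2400, (B,merge)→5320, (A,merge)→5780, (B,hash)→9080, (B,nl)→20040 …(+1); best=1480 via (A,hash)
  {BC}: card=8000; try (C,hash)→8200, (B,merge)→9400, (C,merge)→9500, (B,hash)→9800, (B,nl_idx)→12000, (C,nl_idx)→13000 …(+2); best=8200 via (C,hash)
  {CD}: card=6000; try (D,hash)→1520, (C,merge)→4480, (D,merge)→4820, (C,nl_idx)→6600, (C,hash)→7320, (D,nl_idx)→8800 …(+2); best=1520 via (D,hash)
  {DE}: card=600; try (E,nl_idx)→1200, (D,hash)→1320, (D,nl_idx)→2700, (E,merge)→3480, (D,merge)→3720, (E,hash)→5520 …(+2); best=1200 via (E,nl_idx)
  {ABC}: card=32000; try (C,hash)→10680, (A,hash)→16680, (C,merge)→29480, (C,nl_idx)→51480, (A,merge)→120480, (A,nl)→328200 …(+1); best=10680 via (C,hash)
  {BCD}: card=120000; try (B,hash)→16520, (D,hash)→16920, (B,merge)→90520, (D,merge)→120620, (B,nl_idx)→175520, (D,nl_idx)→176200 …(+2); best=16520 via (B,hash)
  {CDE}: card=60000; try (C,hash)→9000, (C,merge)→11800, (E,hash)→12920, (C,nl_idx)→66600, (E,merge)→88520, (E,nl_idx)→115520 …(+2); best=9000 via (C,hash)
  {ABCD}: card=480000; try (D,hash)→43400, (A,hash)→137000, (D,merge)→523100, (D,nl_idx)→682680, (D,nl)→1930680, (A,merge)→2176800 …(+1); best=43400 via (D,hash)
  {BCDE}: card=1200000; try (B,hash)→78000, (E,hash)→141920, (B,merge)→1034000, (B,nl_idx)→1749000, (E,merge)→2179520, (E,nl_idx)→2296520 …(+2); best=78000 via (B,hash)
  {ABCDE}: card=4800000; try (E,hash)→528800, (A,hash)→1278480, (E,nl_idx)→9163400, (E,merge)→9646400, (A,merge)→26478280, (A,nl)→48078000 …(+1); best=528800 via (E,hash)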